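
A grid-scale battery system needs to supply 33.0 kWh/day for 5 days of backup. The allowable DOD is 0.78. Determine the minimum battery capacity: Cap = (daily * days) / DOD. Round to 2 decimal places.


Total energy needed = daily * days = 33.0 * 5 = 165.0 kWh
Account for depth of discharge:
  Cap = total_energy / DOD = 165.0 / 0.78
  Cap = 211.54 kWh

211.54


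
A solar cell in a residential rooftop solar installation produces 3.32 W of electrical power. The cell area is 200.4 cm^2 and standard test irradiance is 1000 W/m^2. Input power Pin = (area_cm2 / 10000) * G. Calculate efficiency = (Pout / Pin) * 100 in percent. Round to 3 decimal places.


First compute the input power:
  Pin = area_cm2 / 10000 * G = 200.4 / 10000 * 1000 = 20.04 W
Then compute efficiency:
  Efficiency = (Pout / Pin) * 100 = (3.32 / 20.04) * 100
  Efficiency = 16.567%

16.567


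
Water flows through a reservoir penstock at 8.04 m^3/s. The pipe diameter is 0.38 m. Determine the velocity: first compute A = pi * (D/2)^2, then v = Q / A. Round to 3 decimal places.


Compute pipe cross-sectional area:
  A = pi * (D/2)^2 = pi * (0.38/2)^2 = 0.1134 m^2
Calculate velocity:
  v = Q / A = 8.04 / 0.1134
  v = 70.892 m/s

70.892


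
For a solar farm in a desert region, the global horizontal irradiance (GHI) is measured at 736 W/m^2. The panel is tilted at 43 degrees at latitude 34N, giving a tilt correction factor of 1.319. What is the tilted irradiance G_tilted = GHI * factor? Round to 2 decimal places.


Identify the given values:
  GHI = 736 W/m^2, tilt correction factor = 1.319
Apply the formula G_tilted = GHI * factor:
  G_tilted = 736 * 1.319
  G_tilted = 970.78 W/m^2

970.78


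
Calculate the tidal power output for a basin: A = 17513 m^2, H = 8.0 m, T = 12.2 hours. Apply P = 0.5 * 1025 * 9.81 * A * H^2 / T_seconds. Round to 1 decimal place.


Convert period to seconds: T = 12.2 * 3600 = 43920.0 s
H^2 = 8.0^2 = 64.0
P = 0.5 * rho * g * A * H^2 / T
P = 0.5 * 1025 * 9.81 * 17513 * 64.0 / 43920.0
P = 128304.3 W

128304.3


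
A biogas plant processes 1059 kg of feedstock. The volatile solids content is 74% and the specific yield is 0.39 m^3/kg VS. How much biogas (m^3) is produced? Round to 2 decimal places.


Compute volatile solids:
  VS = mass * VS_fraction = 1059 * 0.74 = 783.66 kg
Calculate biogas volume:
  Biogas = VS * specific_yield = 783.66 * 0.39
  Biogas = 305.63 m^3

305.63


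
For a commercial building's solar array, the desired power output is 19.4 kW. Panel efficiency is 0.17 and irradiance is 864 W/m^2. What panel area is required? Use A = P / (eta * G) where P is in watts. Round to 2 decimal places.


Convert target power to watts: P = 19.4 * 1000 = 19400.0 W
Compute denominator: eta * G = 0.17 * 864 = 146.88
Required area A = P / (eta * G) = 19400.0 / 146.88
A = 132.08 m^2

132.08


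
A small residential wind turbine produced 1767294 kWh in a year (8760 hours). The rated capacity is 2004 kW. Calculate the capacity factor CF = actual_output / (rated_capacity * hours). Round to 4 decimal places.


Capacity factor = actual output / maximum possible output
Maximum possible = rated * hours = 2004 * 8760 = 17555040 kWh
CF = 1767294 / 17555040
CF = 0.1007

0.1007


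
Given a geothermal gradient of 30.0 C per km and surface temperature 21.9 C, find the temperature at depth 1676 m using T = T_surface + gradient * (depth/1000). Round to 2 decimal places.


Convert depth to km: 1676 / 1000 = 1.676 km
Temperature increase = gradient * depth_km = 30.0 * 1.676 = 50.28 C
Temperature at depth = T_surface + delta_T = 21.9 + 50.28
T = 72.18 C

72.18


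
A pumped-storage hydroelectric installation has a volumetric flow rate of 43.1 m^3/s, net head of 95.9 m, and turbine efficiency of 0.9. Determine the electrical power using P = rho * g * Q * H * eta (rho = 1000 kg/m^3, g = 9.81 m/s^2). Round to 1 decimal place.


Apply the hydropower formula P = rho * g * Q * H * eta
rho * g = 1000 * 9.81 = 9810.0
P = 9810.0 * 43.1 * 95.9 * 0.9
P = 36492817.4 W

36492817.4


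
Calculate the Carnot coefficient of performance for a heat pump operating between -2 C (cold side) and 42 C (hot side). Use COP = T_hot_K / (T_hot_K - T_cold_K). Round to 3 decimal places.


Convert to Kelvin:
  T_hot = 42 + 273.15 = 315.15 K
  T_cold = -2 + 273.15 = 271.15 K
Apply Carnot COP formula:
  COP = T_hot_K / (T_hot_K - T_cold_K) = 315.15 / 44.0
  COP = 7.163

7.163


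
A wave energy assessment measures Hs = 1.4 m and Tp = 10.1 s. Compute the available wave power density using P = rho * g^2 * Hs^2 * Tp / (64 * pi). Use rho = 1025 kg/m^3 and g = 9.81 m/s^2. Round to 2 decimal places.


Apply wave power formula:
  g^2 = 9.81^2 = 96.2361
  Hs^2 = 1.4^2 = 1.96
  Numerator = rho * g^2 * Hs^2 * Tp = 1025 * 96.2361 * 1.96 * 10.1 = 1952717.08
  Denominator = 64 * pi = 201.0619
  P = 1952717.08 / 201.0619 = 9712.02 W/m

9712.02


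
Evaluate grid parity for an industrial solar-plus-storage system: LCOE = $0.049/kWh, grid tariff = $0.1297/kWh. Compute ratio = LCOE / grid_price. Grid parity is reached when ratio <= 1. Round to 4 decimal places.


Compare LCOE to grid price:
  LCOE = $0.049/kWh, Grid price = $0.1297/kWh
  Ratio = LCOE / grid_price = 0.049 / 0.1297 = 0.3778
  Grid parity achieved (ratio <= 1)? yes

0.3778


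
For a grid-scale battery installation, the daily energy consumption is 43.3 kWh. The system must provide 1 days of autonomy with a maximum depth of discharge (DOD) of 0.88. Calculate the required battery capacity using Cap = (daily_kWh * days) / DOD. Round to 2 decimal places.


Total energy needed = daily * days = 43.3 * 1 = 43.3 kWh
Account for depth of discharge:
  Cap = total_energy / DOD = 43.3 / 0.88
  Cap = 49.20 kWh

49.20


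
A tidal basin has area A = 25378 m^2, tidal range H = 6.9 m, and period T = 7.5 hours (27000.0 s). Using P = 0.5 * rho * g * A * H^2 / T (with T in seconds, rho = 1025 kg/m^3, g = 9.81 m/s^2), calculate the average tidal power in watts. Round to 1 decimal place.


Convert period to seconds: T = 7.5 * 3600 = 27000.0 s
H^2 = 6.9^2 = 47.61
P = 0.5 * rho * g * A * H^2 / T
P = 0.5 * 1025 * 9.81 * 25378 * 47.61 / 27000.0
P = 224985.6 W

224985.6


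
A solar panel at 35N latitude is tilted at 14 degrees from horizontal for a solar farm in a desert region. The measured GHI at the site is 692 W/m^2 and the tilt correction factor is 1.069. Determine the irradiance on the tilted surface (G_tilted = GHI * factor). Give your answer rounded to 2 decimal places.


Identify the given values:
  GHI = 692 W/m^2, tilt correction factor = 1.069
Apply the formula G_tilted = GHI * factor:
  G_tilted = 692 * 1.069
  G_tilted = 739.75 W/m^2

739.75


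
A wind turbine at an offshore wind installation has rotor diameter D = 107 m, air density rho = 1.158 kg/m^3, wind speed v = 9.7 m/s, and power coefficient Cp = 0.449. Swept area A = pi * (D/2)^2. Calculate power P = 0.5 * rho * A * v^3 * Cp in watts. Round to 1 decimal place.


Step 1 -- Compute swept area:
  A = pi * (D/2)^2 = pi * (107/2)^2 = 8992.02 m^2
Step 2 -- Apply wind power equation:
  P = 0.5 * rho * A * v^3 * Cp
  v^3 = 9.7^3 = 912.673
  P = 0.5 * 1.158 * 8992.02 * 912.673 * 0.449
  P = 2133524.1 W

2133524.1


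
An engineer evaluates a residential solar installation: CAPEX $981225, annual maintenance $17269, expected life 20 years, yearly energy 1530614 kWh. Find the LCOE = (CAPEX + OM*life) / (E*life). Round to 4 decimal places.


Total cost = CAPEX + OM * lifetime = 981225 + 17269 * 20 = 981225 + 345380 = 1326605
Total generation = annual * lifetime = 1530614 * 20 = 30612280 kWh
LCOE = 1326605 / 30612280
LCOE = 0.0433 $/kWh

0.0433


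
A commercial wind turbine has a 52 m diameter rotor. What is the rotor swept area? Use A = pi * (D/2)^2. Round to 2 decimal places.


Compute the rotor radius:
  r = D / 2 = 52 / 2 = 26.0 m
Calculate swept area:
  A = pi * r^2 = pi * 26.0^2
  A = 2123.72 m^2

2123.72


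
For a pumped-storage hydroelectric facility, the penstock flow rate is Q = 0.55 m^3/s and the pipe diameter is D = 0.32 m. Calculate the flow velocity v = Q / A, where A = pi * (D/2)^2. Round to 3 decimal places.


Compute pipe cross-sectional area:
  A = pi * (D/2)^2 = pi * (0.32/2)^2 = 0.0804 m^2
Calculate velocity:
  v = Q / A = 0.55 / 0.0804
  v = 6.839 m/s

6.839


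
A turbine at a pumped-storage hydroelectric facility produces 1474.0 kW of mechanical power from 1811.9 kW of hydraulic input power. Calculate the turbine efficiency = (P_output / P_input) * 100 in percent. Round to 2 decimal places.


Turbine efficiency = (output power / input power) * 100
eta = (1474.0 / 1811.9) * 100
eta = 81.35%

81.35


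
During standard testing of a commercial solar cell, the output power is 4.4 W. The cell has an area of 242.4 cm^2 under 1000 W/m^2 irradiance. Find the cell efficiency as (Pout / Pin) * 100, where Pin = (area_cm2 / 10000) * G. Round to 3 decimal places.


First compute the input power:
  Pin = area_cm2 / 10000 * G = 242.4 / 10000 * 1000 = 24.24 W
Then compute efficiency:
  Efficiency = (Pout / Pin) * 100 = (4.4 / 24.24) * 100
  Efficiency = 18.152%

18.152


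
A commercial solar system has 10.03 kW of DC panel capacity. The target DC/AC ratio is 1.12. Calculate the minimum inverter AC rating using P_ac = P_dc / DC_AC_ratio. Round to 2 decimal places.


The inverter AC capacity is determined by the DC/AC ratio.
Given: P_dc = 10.03 kW, DC/AC ratio = 1.12
P_ac = P_dc / ratio = 10.03 / 1.12
P_ac = 8.96 kW

8.96


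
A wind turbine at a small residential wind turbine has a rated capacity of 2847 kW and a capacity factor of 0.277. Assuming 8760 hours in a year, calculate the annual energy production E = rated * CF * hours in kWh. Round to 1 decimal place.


Annual energy = rated_kW * capacity_factor * hours_per_year
Given: P_rated = 2847 kW, CF = 0.277, hours = 8760
E = 2847 * 0.277 * 8760
E = 6908302.4 kWh

6908302.4


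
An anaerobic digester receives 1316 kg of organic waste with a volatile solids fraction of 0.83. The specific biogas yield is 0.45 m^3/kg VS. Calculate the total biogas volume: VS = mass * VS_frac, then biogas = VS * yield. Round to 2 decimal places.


Compute volatile solids:
  VS = mass * VS_fraction = 1316 * 0.83 = 1092.28 kg
Calculate biogas volume:
  Biogas = VS * specific_yield = 1092.28 * 0.45
  Biogas = 491.53 m^3

491.53


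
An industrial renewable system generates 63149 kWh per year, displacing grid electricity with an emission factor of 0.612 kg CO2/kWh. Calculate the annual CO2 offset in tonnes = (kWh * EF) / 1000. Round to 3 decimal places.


CO2 offset in kg = generation * emission_factor
CO2 offset = 63149 * 0.612 = 38647.19 kg
Convert to tonnes:
  CO2 offset = 38647.19 / 1000 = 38.647 tonnes

38.647


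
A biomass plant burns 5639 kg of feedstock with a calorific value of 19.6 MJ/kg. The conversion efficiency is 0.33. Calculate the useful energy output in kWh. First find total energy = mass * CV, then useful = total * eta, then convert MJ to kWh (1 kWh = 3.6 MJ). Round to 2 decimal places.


Total energy = mass * CV = 5639 * 19.6 = 110524.4 MJ
Useful energy = total * eta = 110524.4 * 0.33 = 36473.05 MJ
Convert to kWh: 36473.05 / 3.6
Useful energy = 10131.40 kWh

10131.40


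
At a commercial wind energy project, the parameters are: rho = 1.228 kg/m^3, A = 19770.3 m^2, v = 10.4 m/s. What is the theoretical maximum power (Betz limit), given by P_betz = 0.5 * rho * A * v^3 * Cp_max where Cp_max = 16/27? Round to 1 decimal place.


The Betz coefficient Cp_max = 16/27 = 0.5926
v^3 = 10.4^3 = 1124.864
P_betz = 0.5 * rho * A * v^3 * Cp_max
P_betz = 0.5 * 1.228 * 19770.3 * 1124.864 * 0.5926
P_betz = 8091664.5 W

8091664.5


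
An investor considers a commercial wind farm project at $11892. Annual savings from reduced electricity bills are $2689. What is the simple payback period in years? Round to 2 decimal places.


Simple payback period = initial cost / annual savings
Payback = 11892 / 2689
Payback = 4.42 years

4.42


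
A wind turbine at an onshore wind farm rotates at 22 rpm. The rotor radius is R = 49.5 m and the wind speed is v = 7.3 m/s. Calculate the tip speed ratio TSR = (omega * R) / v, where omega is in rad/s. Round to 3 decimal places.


Convert rotational speed to rad/s:
  omega = 22 * 2 * pi / 60 = 2.3038 rad/s
Compute tip speed:
  v_tip = omega * R = 2.3038 * 49.5 = 114.04 m/s
Tip speed ratio:
  TSR = v_tip / v_wind = 114.04 / 7.3 = 15.622

15.622


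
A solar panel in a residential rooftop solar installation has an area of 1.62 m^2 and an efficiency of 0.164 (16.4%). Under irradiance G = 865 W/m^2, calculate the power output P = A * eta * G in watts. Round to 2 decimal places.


Use the solar power formula P = A * eta * G.
Given: A = 1.62 m^2, eta = 0.164, G = 865 W/m^2
P = 1.62 * 0.164 * 865
P = 229.81 W

229.81


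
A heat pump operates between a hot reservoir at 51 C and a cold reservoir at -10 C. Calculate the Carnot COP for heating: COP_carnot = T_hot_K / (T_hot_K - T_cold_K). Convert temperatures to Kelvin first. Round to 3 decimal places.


Convert to Kelvin:
  T_hot = 51 + 273.15 = 324.15 K
  T_cold = -10 + 273.15 = 263.15 K
Apply Carnot COP formula:
  COP = T_hot_K / (T_hot_K - T_cold_K) = 324.15 / 61.0
  COP = 5.314

5.314


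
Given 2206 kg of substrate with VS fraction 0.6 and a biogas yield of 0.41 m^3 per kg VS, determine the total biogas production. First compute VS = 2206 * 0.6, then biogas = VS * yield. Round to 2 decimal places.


Compute volatile solids:
  VS = mass * VS_fraction = 2206 * 0.6 = 1323.6 kg
Calculate biogas volume:
  Biogas = VS * specific_yield = 1323.6 * 0.41
  Biogas = 542.68 m^3

542.68


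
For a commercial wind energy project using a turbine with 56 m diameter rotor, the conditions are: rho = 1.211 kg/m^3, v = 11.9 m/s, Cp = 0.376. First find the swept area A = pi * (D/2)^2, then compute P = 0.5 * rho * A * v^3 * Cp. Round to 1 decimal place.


Step 1 -- Compute swept area:
  A = pi * (D/2)^2 = pi * (56/2)^2 = 2463.01 m^2
Step 2 -- Apply wind power equation:
  P = 0.5 * rho * A * v^3 * Cp
  v^3 = 11.9^3 = 1685.159
  P = 0.5 * 1.211 * 2463.01 * 1685.159 * 0.376
  P = 944950.0 W

944950.0


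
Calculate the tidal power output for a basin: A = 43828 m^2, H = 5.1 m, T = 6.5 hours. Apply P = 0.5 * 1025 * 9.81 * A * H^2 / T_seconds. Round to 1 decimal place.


Convert period to seconds: T = 6.5 * 3600 = 23400.0 s
H^2 = 5.1^2 = 26.01
P = 0.5 * rho * g * A * H^2 / T
P = 0.5 * 1025 * 9.81 * 43828 * 26.01 / 23400.0
P = 244928.3 W

244928.3


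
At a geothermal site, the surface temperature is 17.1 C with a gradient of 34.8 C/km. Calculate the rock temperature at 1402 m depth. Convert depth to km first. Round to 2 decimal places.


Convert depth to km: 1402 / 1000 = 1.402 km
Temperature increase = gradient * depth_km = 34.8 * 1.402 = 48.79 C
Temperature at depth = T_surface + delta_T = 17.1 + 48.79
T = 65.89 C

65.89


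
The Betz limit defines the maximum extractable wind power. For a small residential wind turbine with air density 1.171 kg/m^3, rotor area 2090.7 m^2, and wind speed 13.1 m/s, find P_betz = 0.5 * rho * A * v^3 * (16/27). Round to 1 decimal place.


The Betz coefficient Cp_max = 16/27 = 0.5926
v^3 = 13.1^3 = 2248.091
P_betz = 0.5 * rho * A * v^3 * Cp_max
P_betz = 0.5 * 1.171 * 2090.7 * 2248.091 * 0.5926
P_betz = 1630755.0 W

1630755.0


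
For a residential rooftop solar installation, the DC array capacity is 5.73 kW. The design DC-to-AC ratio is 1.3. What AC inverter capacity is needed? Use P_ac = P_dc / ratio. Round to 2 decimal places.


The inverter AC capacity is determined by the DC/AC ratio.
Given: P_dc = 5.73 kW, DC/AC ratio = 1.3
P_ac = P_dc / ratio = 5.73 / 1.3
P_ac = 4.41 kW

4.41


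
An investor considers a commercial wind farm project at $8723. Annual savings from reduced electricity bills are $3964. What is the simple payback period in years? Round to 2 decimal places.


Simple payback period = initial cost / annual savings
Payback = 8723 / 3964
Payback = 2.20 years

2.20


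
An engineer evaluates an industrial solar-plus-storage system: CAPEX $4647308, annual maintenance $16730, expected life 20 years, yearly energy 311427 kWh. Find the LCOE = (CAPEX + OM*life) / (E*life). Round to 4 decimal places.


Total cost = CAPEX + OM * lifetime = 4647308 + 16730 * 20 = 4647308 + 334600 = 4981908
Total generation = annual * lifetime = 311427 * 20 = 6228540 kWh
LCOE = 4981908 / 6228540
LCOE = 0.7999 $/kWh

0.7999


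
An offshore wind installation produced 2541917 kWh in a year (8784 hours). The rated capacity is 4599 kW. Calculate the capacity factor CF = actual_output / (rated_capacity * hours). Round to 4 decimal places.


Capacity factor = actual output / maximum possible output
Maximum possible = rated * hours = 4599 * 8784 = 40397616 kWh
CF = 2541917 / 40397616
CF = 0.0629

0.0629


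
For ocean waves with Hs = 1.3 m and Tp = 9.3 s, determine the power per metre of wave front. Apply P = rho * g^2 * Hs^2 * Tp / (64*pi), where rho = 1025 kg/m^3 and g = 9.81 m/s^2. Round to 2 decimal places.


Apply wave power formula:
  g^2 = 9.81^2 = 96.2361
  Hs^2 = 1.3^2 = 1.69
  Numerator = rho * g^2 * Hs^2 * Tp = 1025 * 96.2361 * 1.69 * 9.3 = 1550356.35
  Denominator = 64 * pi = 201.0619
  P = 1550356.35 / 201.0619 = 7710.84 W/m

7710.84


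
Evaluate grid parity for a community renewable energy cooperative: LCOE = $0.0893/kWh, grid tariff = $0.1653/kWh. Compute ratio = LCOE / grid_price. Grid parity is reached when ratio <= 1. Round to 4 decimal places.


Compare LCOE to grid price:
  LCOE = $0.0893/kWh, Grid price = $0.1653/kWh
  Ratio = LCOE / grid_price = 0.0893 / 0.1653 = 0.5402
  Grid parity achieved (ratio <= 1)? yes

0.5402


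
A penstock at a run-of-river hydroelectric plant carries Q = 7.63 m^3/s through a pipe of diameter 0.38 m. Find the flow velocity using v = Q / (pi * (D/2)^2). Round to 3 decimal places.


Compute pipe cross-sectional area:
  A = pi * (D/2)^2 = pi * (0.38/2)^2 = 0.1134 m^2
Calculate velocity:
  v = Q / A = 7.63 / 0.1134
  v = 67.277 m/s

67.277


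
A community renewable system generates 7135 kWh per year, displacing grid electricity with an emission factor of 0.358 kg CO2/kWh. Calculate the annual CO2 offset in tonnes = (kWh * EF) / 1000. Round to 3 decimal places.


CO2 offset in kg = generation * emission_factor
CO2 offset = 7135 * 0.358 = 2554.33 kg
Convert to tonnes:
  CO2 offset = 2554.33 / 1000 = 2.554 tonnes

2.554


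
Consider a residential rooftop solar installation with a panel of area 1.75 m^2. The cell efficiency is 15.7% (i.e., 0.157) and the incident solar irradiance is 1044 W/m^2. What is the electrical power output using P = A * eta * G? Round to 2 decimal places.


Use the solar power formula P = A * eta * G.
Given: A = 1.75 m^2, eta = 0.157, G = 1044 W/m^2
P = 1.75 * 0.157 * 1044
P = 286.84 W

286.84


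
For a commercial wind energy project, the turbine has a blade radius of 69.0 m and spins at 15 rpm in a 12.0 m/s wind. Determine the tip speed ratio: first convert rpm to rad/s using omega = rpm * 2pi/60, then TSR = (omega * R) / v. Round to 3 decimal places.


Convert rotational speed to rad/s:
  omega = 15 * 2 * pi / 60 = 1.5708 rad/s
Compute tip speed:
  v_tip = omega * R = 1.5708 * 69.0 = 108.385 m/s
Tip speed ratio:
  TSR = v_tip / v_wind = 108.385 / 12.0 = 9.032

9.032


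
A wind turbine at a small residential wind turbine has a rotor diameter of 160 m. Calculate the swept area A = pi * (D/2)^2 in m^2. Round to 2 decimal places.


Compute the rotor radius:
  r = D / 2 = 160 / 2 = 80.0 m
Calculate swept area:
  A = pi * r^2 = pi * 80.0^2
  A = 20106.19 m^2

20106.19


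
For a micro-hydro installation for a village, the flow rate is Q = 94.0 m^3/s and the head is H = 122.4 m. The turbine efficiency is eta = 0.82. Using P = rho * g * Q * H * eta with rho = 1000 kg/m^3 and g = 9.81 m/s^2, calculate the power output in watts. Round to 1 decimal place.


Apply the hydropower formula P = rho * g * Q * H * eta
rho * g = 1000 * 9.81 = 9810.0
P = 9810.0 * 94.0 * 122.4 * 0.82
P = 92553347.5 W

92553347.5


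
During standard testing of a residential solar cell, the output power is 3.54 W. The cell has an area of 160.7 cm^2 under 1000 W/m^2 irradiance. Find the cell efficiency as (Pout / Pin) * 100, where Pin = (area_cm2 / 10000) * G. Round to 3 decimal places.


First compute the input power:
  Pin = area_cm2 / 10000 * G = 160.7 / 10000 * 1000 = 16.07 W
Then compute efficiency:
  Efficiency = (Pout / Pin) * 100 = (3.54 / 16.07) * 100
  Efficiency = 22.029%

22.029


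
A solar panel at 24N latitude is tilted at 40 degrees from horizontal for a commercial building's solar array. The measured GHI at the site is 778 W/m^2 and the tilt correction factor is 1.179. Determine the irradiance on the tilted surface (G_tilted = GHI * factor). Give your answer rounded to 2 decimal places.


Identify the given values:
  GHI = 778 W/m^2, tilt correction factor = 1.179
Apply the formula G_tilted = GHI * factor:
  G_tilted = 778 * 1.179
  G_tilted = 917.26 W/m^2

917.26


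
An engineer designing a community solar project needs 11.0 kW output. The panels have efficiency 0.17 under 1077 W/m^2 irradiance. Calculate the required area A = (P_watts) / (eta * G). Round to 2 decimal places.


Convert target power to watts: P = 11.0 * 1000 = 11000.0 W
Compute denominator: eta * G = 0.17 * 1077 = 183.09
Required area A = P / (eta * G) = 11000.0 / 183.09
A = 60.08 m^2

60.08


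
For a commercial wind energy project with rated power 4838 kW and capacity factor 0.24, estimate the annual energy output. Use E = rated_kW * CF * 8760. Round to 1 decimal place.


Annual energy = rated_kW * capacity_factor * hours_per_year
Given: P_rated = 4838 kW, CF = 0.24, hours = 8760
E = 4838 * 0.24 * 8760
E = 10171411.2 kWh

10171411.2


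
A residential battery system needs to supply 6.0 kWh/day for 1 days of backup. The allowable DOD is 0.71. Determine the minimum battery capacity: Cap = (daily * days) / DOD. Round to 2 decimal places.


Total energy needed = daily * days = 6.0 * 1 = 6.0 kWh
Account for depth of discharge:
  Cap = total_energy / DOD = 6.0 / 0.71
  Cap = 8.45 kWh

8.45


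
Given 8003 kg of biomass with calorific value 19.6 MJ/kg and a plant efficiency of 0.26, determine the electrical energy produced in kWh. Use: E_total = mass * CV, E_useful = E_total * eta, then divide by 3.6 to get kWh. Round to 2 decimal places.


Total energy = mass * CV = 8003 * 19.6 = 156858.8 MJ
Useful energy = total * eta = 156858.8 * 0.26 = 40783.29 MJ
Convert to kWh: 40783.29 / 3.6
Useful energy = 11328.69 kWh

11328.69


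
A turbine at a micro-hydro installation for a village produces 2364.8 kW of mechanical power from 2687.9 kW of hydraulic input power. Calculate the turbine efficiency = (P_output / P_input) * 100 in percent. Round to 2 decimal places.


Turbine efficiency = (output power / input power) * 100
eta = (2364.8 / 2687.9) * 100
eta = 87.98%

87.98


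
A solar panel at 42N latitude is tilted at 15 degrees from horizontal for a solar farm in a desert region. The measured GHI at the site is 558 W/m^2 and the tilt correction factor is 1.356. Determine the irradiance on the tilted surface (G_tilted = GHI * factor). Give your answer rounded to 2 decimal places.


Identify the given values:
  GHI = 558 W/m^2, tilt correction factor = 1.356
Apply the formula G_tilted = GHI * factor:
  G_tilted = 558 * 1.356
  G_tilted = 756.65 W/m^2

756.65


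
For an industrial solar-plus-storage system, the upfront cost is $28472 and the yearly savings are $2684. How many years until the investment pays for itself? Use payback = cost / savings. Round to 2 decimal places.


Simple payback period = initial cost / annual savings
Payback = 28472 / 2684
Payback = 10.61 years

10.61


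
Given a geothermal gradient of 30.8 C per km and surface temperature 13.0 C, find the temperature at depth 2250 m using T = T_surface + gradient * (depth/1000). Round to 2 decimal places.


Convert depth to km: 2250 / 1000 = 2.25 km
Temperature increase = gradient * depth_km = 30.8 * 2.25 = 69.3 C
Temperature at depth = T_surface + delta_T = 13.0 + 69.3
T = 82.30 C

82.30


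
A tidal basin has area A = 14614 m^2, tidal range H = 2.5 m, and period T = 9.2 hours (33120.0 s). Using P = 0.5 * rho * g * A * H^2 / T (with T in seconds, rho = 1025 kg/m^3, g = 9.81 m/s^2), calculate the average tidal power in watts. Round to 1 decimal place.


Convert period to seconds: T = 9.2 * 3600 = 33120.0 s
H^2 = 2.5^2 = 6.25
P = 0.5 * rho * g * A * H^2 / T
P = 0.5 * 1025 * 9.81 * 14614 * 6.25 / 33120.0
P = 13865.1 W

13865.1


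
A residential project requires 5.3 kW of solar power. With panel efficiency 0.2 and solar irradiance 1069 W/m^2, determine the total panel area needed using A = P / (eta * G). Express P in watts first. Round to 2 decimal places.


Convert target power to watts: P = 5.3 * 1000 = 5300.0 W
Compute denominator: eta * G = 0.2 * 1069 = 213.8
Required area A = P / (eta * G) = 5300.0 / 213.8
A = 24.79 m^2

24.79


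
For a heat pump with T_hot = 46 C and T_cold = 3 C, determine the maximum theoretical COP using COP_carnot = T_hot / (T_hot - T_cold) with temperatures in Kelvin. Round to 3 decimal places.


Convert to Kelvin:
  T_hot = 46 + 273.15 = 319.15 K
  T_cold = 3 + 273.15 = 276.15 K
Apply Carnot COP formula:
  COP = T_hot_K / (T_hot_K - T_cold_K) = 319.15 / 43.0
  COP = 7.422

7.422


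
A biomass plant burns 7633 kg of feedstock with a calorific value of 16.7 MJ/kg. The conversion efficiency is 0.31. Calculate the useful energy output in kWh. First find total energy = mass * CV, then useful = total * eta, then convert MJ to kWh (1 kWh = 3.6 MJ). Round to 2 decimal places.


Total energy = mass * CV = 7633 * 16.7 = 127471.1 MJ
Useful energy = total * eta = 127471.1 * 0.31 = 39516.04 MJ
Convert to kWh: 39516.04 / 3.6
Useful energy = 10976.68 kWh

10976.68


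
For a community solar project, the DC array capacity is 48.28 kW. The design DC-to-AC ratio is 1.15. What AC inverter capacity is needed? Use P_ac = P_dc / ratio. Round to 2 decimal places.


The inverter AC capacity is determined by the DC/AC ratio.
Given: P_dc = 48.28 kW, DC/AC ratio = 1.15
P_ac = P_dc / ratio = 48.28 / 1.15
P_ac = 41.98 kW

41.98


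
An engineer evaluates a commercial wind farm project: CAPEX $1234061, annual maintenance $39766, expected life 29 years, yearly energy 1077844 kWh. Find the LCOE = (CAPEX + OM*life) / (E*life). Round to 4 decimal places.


Total cost = CAPEX + OM * lifetime = 1234061 + 39766 * 29 = 1234061 + 1153214 = 2387275
Total generation = annual * lifetime = 1077844 * 29 = 31257476 kWh
LCOE = 2387275 / 31257476
LCOE = 0.0764 $/kWh

0.0764


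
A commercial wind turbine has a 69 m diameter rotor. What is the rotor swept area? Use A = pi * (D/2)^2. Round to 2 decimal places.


Compute the rotor radius:
  r = D / 2 = 69 / 2 = 34.5 m
Calculate swept area:
  A = pi * r^2 = pi * 34.5^2
  A = 3739.28 m^2

3739.28


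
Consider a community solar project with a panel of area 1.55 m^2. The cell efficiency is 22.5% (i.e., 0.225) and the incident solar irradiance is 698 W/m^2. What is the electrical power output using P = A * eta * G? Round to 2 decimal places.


Use the solar power formula P = A * eta * G.
Given: A = 1.55 m^2, eta = 0.225, G = 698 W/m^2
P = 1.55 * 0.225 * 698
P = 243.43 W

243.43


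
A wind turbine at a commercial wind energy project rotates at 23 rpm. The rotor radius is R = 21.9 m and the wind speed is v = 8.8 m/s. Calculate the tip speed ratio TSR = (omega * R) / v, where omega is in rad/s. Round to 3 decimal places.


Convert rotational speed to rad/s:
  omega = 23 * 2 * pi / 60 = 2.4086 rad/s
Compute tip speed:
  v_tip = omega * R = 2.4086 * 21.9 = 52.747 m/s
Tip speed ratio:
  TSR = v_tip / v_wind = 52.747 / 8.8 = 5.994

5.994


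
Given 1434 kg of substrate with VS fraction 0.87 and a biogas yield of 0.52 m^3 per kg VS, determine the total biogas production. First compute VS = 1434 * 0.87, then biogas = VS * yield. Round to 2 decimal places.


Compute volatile solids:
  VS = mass * VS_fraction = 1434 * 0.87 = 1247.58 kg
Calculate biogas volume:
  Biogas = VS * specific_yield = 1247.58 * 0.52
  Biogas = 648.74 m^3

648.74


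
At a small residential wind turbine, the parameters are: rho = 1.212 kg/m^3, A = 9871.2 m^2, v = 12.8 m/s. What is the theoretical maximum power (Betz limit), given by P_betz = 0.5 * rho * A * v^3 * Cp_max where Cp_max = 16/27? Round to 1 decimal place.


The Betz coefficient Cp_max = 16/27 = 0.5926
v^3 = 12.8^3 = 2097.152
P_betz = 0.5 * rho * A * v^3 * Cp_max
P_betz = 0.5 * 1.212 * 9871.2 * 2097.152 * 0.5926
P_betz = 7434105.2 W

7434105.2


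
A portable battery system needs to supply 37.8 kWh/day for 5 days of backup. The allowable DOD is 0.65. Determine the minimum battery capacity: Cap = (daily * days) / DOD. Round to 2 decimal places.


Total energy needed = daily * days = 37.8 * 5 = 189.0 kWh
Account for depth of discharge:
  Cap = total_energy / DOD = 189.0 / 0.65
  Cap = 290.77 kWh

290.77


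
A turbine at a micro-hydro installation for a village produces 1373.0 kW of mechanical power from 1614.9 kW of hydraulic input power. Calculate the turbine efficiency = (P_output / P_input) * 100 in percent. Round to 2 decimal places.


Turbine efficiency = (output power / input power) * 100
eta = (1373.0 / 1614.9) * 100
eta = 85.02%

85.02


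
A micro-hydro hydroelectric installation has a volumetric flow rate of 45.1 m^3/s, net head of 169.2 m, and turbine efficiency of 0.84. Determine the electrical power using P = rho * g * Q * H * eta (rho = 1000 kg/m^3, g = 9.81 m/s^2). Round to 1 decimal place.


Apply the hydropower formula P = rho * g * Q * H * eta
rho * g = 1000 * 9.81 = 9810.0
P = 9810.0 * 45.1 * 169.2 * 0.84
P = 62881833.2 W

62881833.2


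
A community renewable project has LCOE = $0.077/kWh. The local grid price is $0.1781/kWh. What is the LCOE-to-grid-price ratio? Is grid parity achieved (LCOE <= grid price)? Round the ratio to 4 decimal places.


Compare LCOE to grid price:
  LCOE = $0.077/kWh, Grid price = $0.1781/kWh
  Ratio = LCOE / grid_price = 0.077 / 0.1781 = 0.4323
  Grid parity achieved (ratio <= 1)? yes

0.4323


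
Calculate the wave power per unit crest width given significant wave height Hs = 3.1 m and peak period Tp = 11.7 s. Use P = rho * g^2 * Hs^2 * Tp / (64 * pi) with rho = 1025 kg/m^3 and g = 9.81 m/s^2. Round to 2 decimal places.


Apply wave power formula:
  g^2 = 9.81^2 = 96.2361
  Hs^2 = 3.1^2 = 9.61
  Numerator = rho * g^2 * Hs^2 * Tp = 1025 * 96.2361 * 9.61 * 11.7 = 11091010.84
  Denominator = 64 * pi = 201.0619
  P = 11091010.84 / 201.0619 = 55162.16 W/m

55162.16


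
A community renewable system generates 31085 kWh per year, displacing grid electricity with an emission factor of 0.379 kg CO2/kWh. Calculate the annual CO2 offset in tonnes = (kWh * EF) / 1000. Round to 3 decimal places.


CO2 offset in kg = generation * emission_factor
CO2 offset = 31085 * 0.379 = 11781.22 kg
Convert to tonnes:
  CO2 offset = 11781.22 / 1000 = 11.781 tonnes

11.781


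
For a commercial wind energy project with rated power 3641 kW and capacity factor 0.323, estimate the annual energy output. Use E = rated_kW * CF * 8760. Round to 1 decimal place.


Annual energy = rated_kW * capacity_factor * hours_per_year
Given: P_rated = 3641 kW, CF = 0.323, hours = 8760
E = 3641 * 0.323 * 8760
E = 10302136.7 kWh

10302136.7


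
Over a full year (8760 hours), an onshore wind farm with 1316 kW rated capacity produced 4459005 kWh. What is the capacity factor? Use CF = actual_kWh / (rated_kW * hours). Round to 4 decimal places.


Capacity factor = actual output / maximum possible output
Maximum possible = rated * hours = 1316 * 8760 = 11528160 kWh
CF = 4459005 / 11528160
CF = 0.3868

0.3868


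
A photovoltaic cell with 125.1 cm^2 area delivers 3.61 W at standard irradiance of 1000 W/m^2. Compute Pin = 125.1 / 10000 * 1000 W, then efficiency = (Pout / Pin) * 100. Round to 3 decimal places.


First compute the input power:
  Pin = area_cm2 / 10000 * G = 125.1 / 10000 * 1000 = 12.51 W
Then compute efficiency:
  Efficiency = (Pout / Pin) * 100 = (3.61 / 12.51) * 100
  Efficiency = 28.857%

28.857


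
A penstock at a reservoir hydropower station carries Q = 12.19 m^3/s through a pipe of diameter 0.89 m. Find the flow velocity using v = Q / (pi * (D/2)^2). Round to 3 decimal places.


Compute pipe cross-sectional area:
  A = pi * (D/2)^2 = pi * (0.89/2)^2 = 0.6221 m^2
Calculate velocity:
  v = Q / A = 12.19 / 0.6221
  v = 19.594 m/s

19.594


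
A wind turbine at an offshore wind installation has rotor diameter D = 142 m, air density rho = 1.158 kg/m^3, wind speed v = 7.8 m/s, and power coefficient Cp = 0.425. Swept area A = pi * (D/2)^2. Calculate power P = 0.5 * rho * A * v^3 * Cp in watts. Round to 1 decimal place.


Step 1 -- Compute swept area:
  A = pi * (D/2)^2 = pi * (142/2)^2 = 15836.77 m^2
Step 2 -- Apply wind power equation:
  P = 0.5 * rho * A * v^3 * Cp
  v^3 = 7.8^3 = 474.552
  P = 0.5 * 1.158 * 15836.77 * 474.552 * 0.425
  P = 1849344.7 W

1849344.7


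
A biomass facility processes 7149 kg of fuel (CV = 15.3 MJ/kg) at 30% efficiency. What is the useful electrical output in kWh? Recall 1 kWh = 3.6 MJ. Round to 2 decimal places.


Total energy = mass * CV = 7149 * 15.3 = 109379.7 MJ
Useful energy = total * eta = 109379.7 * 0.3 = 32813.91 MJ
Convert to kWh: 32813.91 / 3.6
Useful energy = 9114.98 kWh

9114.98


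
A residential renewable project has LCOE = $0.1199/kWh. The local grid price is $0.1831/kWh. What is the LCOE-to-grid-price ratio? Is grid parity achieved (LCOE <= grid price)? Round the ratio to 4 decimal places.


Compare LCOE to grid price:
  LCOE = $0.1199/kWh, Grid price = $0.1831/kWh
  Ratio = LCOE / grid_price = 0.1199 / 0.1831 = 0.6548
  Grid parity achieved (ratio <= 1)? yes

0.6548


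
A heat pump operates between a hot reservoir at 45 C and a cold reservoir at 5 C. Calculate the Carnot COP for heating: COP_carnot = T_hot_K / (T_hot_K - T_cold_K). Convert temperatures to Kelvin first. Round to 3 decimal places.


Convert to Kelvin:
  T_hot = 45 + 273.15 = 318.15 K
  T_cold = 5 + 273.15 = 278.15 K
Apply Carnot COP formula:
  COP = T_hot_K / (T_hot_K - T_cold_K) = 318.15 / 40.0
  COP = 7.954

7.954


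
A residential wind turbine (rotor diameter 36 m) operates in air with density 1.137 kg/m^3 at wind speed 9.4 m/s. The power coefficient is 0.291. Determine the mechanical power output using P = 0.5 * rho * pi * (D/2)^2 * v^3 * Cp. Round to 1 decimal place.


Step 1 -- Compute swept area:
  A = pi * (D/2)^2 = pi * (36/2)^2 = 1017.88 m^2
Step 2 -- Apply wind power equation:
  P = 0.5 * rho * A * v^3 * Cp
  v^3 = 9.4^3 = 830.584
  P = 0.5 * 1.137 * 1017.88 * 830.584 * 0.291
  P = 139862.7 W

139862.7


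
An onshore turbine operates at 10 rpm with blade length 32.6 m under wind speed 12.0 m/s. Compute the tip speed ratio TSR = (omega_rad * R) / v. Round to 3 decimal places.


Convert rotational speed to rad/s:
  omega = 10 * 2 * pi / 60 = 1.0472 rad/s
Compute tip speed:
  v_tip = omega * R = 1.0472 * 32.6 = 34.139 m/s
Tip speed ratio:
  TSR = v_tip / v_wind = 34.139 / 12.0 = 2.845

2.845


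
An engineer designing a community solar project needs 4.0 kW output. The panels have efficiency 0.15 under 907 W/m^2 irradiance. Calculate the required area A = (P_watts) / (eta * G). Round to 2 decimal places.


Convert target power to watts: P = 4.0 * 1000 = 4000.0 W
Compute denominator: eta * G = 0.15 * 907 = 136.05
Required area A = P / (eta * G) = 4000.0 / 136.05
A = 29.40 m^2

29.40


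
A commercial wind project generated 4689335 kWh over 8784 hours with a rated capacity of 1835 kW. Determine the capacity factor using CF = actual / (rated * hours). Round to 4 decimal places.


Capacity factor = actual output / maximum possible output
Maximum possible = rated * hours = 1835 * 8784 = 16118640 kWh
CF = 4689335 / 16118640
CF = 0.2909

0.2909


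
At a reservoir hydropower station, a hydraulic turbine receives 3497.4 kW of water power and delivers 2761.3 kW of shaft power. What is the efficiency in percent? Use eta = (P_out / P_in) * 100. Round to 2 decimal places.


Turbine efficiency = (output power / input power) * 100
eta = (2761.3 / 3497.4) * 100
eta = 78.95%

78.95


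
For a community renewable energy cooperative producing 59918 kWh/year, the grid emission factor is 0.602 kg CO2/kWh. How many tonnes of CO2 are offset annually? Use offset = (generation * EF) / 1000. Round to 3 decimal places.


CO2 offset in kg = generation * emission_factor
CO2 offset = 59918 * 0.602 = 36070.64 kg
Convert to tonnes:
  CO2 offset = 36070.64 / 1000 = 36.071 tonnes

36.071


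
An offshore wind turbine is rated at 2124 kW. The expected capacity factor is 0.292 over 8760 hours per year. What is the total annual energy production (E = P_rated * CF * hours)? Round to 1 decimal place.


Annual energy = rated_kW * capacity_factor * hours_per_year
Given: P_rated = 2124 kW, CF = 0.292, hours = 8760
E = 2124 * 0.292 * 8760
E = 5433022.1 kWh

5433022.1


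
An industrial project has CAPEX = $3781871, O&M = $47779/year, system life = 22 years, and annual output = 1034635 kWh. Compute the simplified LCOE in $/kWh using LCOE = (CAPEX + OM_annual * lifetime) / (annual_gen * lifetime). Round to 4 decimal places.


Total cost = CAPEX + OM * lifetime = 3781871 + 47779 * 22 = 3781871 + 1051138 = 4833009
Total generation = annual * lifetime = 1034635 * 22 = 22761970 kWh
LCOE = 4833009 / 22761970
LCOE = 0.2123 $/kWh

0.2123


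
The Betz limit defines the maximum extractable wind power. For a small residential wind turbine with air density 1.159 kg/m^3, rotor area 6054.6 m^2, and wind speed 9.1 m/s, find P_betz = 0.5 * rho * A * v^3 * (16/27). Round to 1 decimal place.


The Betz coefficient Cp_max = 16/27 = 0.5926
v^3 = 9.1^3 = 753.571
P_betz = 0.5 * rho * A * v^3 * Cp_max
P_betz = 0.5 * 1.159 * 6054.6 * 753.571 * 0.5926
P_betz = 1566820.7 W

1566820.7


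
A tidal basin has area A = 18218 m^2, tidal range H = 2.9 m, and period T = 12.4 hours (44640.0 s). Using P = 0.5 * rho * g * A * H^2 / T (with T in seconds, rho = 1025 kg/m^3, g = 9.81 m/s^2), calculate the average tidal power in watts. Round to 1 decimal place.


Convert period to seconds: T = 12.4 * 3600 = 44640.0 s
H^2 = 2.9^2 = 8.41
P = 0.5 * rho * g * A * H^2 / T
P = 0.5 * 1025 * 9.81 * 18218 * 8.41 / 44640.0
P = 17255.8 W

17255.8


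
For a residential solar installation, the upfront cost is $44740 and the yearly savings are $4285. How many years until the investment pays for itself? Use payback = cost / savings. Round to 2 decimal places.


Simple payback period = initial cost / annual savings
Payback = 44740 / 4285
Payback = 10.44 years

10.44


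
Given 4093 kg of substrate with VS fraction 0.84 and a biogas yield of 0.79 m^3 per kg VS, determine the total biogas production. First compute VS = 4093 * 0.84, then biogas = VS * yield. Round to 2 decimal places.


Compute volatile solids:
  VS = mass * VS_fraction = 4093 * 0.84 = 3438.12 kg
Calculate biogas volume:
  Biogas = VS * specific_yield = 3438.12 * 0.79
  Biogas = 2716.11 m^3

2716.11


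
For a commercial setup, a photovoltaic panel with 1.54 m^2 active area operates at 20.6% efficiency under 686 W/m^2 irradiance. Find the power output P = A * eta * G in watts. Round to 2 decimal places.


Use the solar power formula P = A * eta * G.
Given: A = 1.54 m^2, eta = 0.206, G = 686 W/m^2
P = 1.54 * 0.206 * 686
P = 217.63 W

217.63


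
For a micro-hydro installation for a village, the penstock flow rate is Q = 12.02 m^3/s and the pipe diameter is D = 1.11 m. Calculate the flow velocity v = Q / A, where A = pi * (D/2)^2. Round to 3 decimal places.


Compute pipe cross-sectional area:
  A = pi * (D/2)^2 = pi * (1.11/2)^2 = 0.9677 m^2
Calculate velocity:
  v = Q / A = 12.02 / 0.9677
  v = 12.421 m/s

12.421
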